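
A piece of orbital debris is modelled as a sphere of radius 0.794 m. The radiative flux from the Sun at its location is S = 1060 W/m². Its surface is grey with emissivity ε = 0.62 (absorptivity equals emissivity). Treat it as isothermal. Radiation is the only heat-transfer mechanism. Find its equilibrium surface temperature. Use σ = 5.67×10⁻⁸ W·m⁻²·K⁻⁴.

At equilibrium, absorbed power = emitted power.
Absorbing cross-section = πr² = 1.981 m²; emitting surface = 4πr² = 7.922 m² (ratio 4).
εS·A_cross = εσ·A_surf·T⁴  ⇒  T⁴ = S/(4σ)   (ε cancels).
T⁴ = 1060/(4·5.67×10⁻⁸) = 4.674×10⁹ K⁴.
T = (4.674×10⁹)^(1/4).

T ≈ 261 K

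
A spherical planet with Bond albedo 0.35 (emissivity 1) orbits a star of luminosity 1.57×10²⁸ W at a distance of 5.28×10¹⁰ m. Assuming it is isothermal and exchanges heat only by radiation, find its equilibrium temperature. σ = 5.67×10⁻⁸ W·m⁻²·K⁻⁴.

T ≈ 1060 K

First find the stellar flux at distance d: S = L/(4πd²) = 1.57×10²⁸/(4π·(5.28×10¹⁰)²) = 4.481×10⁵ W/m².
For an isothermal sphere, absorbed (1−a)S·πr² = emitted σ·4πr²·T⁴, so T⁴ = (1−a)S/(4σ).
T⁴ = 0.650·4.481×10⁵/(4·5.67×10⁻⁸) = 1.284×10¹² K⁴.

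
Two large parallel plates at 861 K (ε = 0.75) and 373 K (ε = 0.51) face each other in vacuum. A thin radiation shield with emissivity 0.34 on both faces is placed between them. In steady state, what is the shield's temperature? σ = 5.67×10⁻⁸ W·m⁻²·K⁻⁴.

T_s ≈ 745 K

In steady state the net flux on the hot side equals that on the cold side.
σ(T₁⁴−T_s⁴)/D₁ = σ(T_s⁴−T₂⁴)/D₂, with D₁ = 1/ε₁+1/ε_s−1 = 3.275, D₂ = 1/ε_s+1/ε₂−1 = 3.902.
Solve for T_s⁴: T_s⁴ = (D₂·T₁⁴ + D₁·T₂⁴)/(D₁+D₂) = 3.076×10¹¹ K⁴.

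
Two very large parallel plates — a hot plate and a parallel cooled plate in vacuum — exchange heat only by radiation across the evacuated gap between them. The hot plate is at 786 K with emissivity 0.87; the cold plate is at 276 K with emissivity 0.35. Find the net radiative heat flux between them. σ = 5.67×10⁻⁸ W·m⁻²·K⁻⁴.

q ≈ 7090 W/m²

For two infinite grey parallel plates, q = σ(T₁⁴ − T₂⁴)/(1/ε₁ + 1/ε₂ − 1).
T₁⁴ − T₂⁴ = 3.817×10¹¹ − 5.803×10⁹ = 3.759×10¹¹ K⁴.
1/ε₁ + 1/ε₂ − 1 = 1.149 + 2.857 − 1 = 3.007.
q = 5.67×10⁻⁸ × 3.759×10¹¹ / 3.007.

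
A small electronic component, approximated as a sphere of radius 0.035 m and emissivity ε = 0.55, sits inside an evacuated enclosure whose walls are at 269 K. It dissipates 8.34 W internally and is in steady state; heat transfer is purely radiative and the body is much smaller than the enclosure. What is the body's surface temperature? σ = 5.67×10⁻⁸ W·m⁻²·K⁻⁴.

For a small grey body in a large enclosure, net radiated power = εσA(T⁴ − T_w⁴).
Steady state: P = εσA(T⁴ − T_w⁴) with A = 4πr² = 0.01539 m².
T⁴ = P/(εσA) + T_w⁴ = 8.34/(0.55·5.67×10⁻⁸·0.01539) + (269)⁴
    = 1.737×10¹⁰ + 5.236×10⁹ = 2.261×10¹⁰ K⁴.

T ≈ 388 K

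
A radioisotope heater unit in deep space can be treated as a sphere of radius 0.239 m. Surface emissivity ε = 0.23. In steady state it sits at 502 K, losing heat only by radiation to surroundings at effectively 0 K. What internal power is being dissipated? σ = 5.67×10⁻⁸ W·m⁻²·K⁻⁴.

Steady state: P = εσA T⁴.
A = 4πr² = 0.7178 m²; T⁴ = (502)⁴ = 6.351×10¹⁰ K⁴.
P = 0.23 × 5.67×10⁻⁸ × 0.7178 × 6.351×10¹⁰.

P ≈ 594 W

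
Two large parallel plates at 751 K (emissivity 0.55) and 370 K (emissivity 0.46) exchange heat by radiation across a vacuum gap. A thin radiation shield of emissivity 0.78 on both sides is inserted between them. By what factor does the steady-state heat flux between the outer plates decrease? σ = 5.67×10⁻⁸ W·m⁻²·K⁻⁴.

Without shield: q₀ = σΔ(T⁴)/(1/ε₁+1/ε₂−1) with denominator 2.992.
With shield the two gaps are in series; the resistances add: (1/ε₁+1/ε_s−1)+(1/ε_s+1/ε₂−1) = 2.100+2.456 = 4.556.
Heat-flux ratio q₀/q = 4.556/2.992.

factor ≈ 1.52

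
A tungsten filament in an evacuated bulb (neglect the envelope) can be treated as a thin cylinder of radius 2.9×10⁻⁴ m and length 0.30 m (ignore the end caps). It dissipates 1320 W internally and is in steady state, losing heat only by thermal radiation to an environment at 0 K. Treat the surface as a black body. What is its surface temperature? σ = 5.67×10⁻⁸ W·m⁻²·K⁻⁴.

T ≈ 2550 K

Steady state: internal power = radiated power, P = εσA T⁴.
Radiating area A = 2πrL = 5.466×10⁻⁴ m².
T⁴ = P/(εσA) = 1320/(1.0·5.67×10⁻⁸·5.466×10⁻⁴) = 4.259×10¹³ K⁴.
T = (4.259×10¹³)^(1/4).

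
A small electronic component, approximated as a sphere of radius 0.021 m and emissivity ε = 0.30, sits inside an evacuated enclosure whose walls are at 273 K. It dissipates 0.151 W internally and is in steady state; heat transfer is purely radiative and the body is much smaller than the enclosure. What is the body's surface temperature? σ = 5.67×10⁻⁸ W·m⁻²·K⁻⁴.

For a small grey body in a large enclosure, net radiated power = εσA(T⁴ − T_w⁴).
Steady state: P = εσA(T⁴ − T_w⁴) with A = 4πr² = 0.005542 m².
T⁴ = P/(εσA) + T_w⁴ = 0.151/(0.30·5.67×10⁻⁸·0.005542) + (273)⁴
    = 1.602×10⁹ + 5.555×10⁹ = 7.156×10⁹ K⁴.

T ≈ 291 K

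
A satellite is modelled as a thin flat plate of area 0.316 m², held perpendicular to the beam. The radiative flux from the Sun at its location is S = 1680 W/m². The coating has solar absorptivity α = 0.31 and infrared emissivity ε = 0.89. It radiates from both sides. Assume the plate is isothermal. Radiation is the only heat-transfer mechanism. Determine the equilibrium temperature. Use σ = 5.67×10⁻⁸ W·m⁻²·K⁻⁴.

T ≈ 268 K

At equilibrium, absorbed power = emitted power.
Absorbing cross-section = A = 0.3160 m²; emitting surface = 2A = 0.6320 m² (ratio 2).
αS·A_cross = εσ·A_surf·T⁴  ⇒  T⁴ = αS/(ε·2σ).
T⁴ = 0.310·1680/(0.89·2·5.67×10⁻⁸) = 5.160×10⁹ K⁴.
T = (5.160×10⁹)^(1/4).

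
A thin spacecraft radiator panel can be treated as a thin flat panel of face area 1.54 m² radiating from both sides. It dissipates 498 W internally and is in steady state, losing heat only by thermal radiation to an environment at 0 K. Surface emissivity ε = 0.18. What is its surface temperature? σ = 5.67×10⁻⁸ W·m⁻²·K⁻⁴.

Steady state: internal power = radiated power, P = εσA T⁴.
Radiating area A = 2·1.54 = 3.080 m².
T⁴ = P/(εσA) = 498/(0.18·5.67×10⁻⁸·3.080) = 1.584×10¹⁰ K⁴.
T = (1.584×10¹⁰)^(1/4).

T ≈ 355 K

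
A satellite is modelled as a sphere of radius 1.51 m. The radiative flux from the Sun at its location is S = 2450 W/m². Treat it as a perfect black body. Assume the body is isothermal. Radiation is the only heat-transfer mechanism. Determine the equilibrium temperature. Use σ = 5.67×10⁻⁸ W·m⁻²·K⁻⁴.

At equilibrium, absorbed power = emitted power.
Absorbing cross-section = πr² = 7.163 m²; emitting surface = 4πr² = 28.65 m² (ratio 4).
S·A_cross = εσ·A_surf·T⁴  ⇒  T⁴ = S/(4σ).
T⁴ = 1.00·2450/(4·5.67×10⁻⁸) = 1.080×10¹⁰ K⁴.
T = (1.080×10¹⁰)^(1/4).

T ≈ 322 K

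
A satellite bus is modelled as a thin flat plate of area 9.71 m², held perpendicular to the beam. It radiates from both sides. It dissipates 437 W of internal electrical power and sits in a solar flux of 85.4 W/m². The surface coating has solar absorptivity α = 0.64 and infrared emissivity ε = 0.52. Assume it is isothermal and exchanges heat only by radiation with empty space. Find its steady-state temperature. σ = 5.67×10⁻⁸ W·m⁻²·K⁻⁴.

T ≈ 203 K

At steady state, absorbed solar power + internal power = radiated power.
Absorbed: α·S·A_cross = 0.64·85.4·9.710 = 530.7 W (cross-section A).
Total input = 530.7 + 437 = 967.7 W.
Radiated: εσ·A_surf·T⁴ with A_surf = 2A = 19.42 m².
T⁴ = 967.7/(0.52·5.67×10⁻⁸·19.42) = 1.690×10⁹ K⁴.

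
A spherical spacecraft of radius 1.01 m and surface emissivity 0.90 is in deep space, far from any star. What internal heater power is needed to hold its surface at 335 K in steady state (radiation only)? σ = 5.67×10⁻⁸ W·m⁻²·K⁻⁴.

P = εσ·4πr²·T⁴.
4πr² = 12.82 m²; T⁴ = 1.259×10¹⁰ K⁴.
P = 0.90·5.67×10⁻⁸·12.82·1.259×10¹⁰.

P ≈ 8240 W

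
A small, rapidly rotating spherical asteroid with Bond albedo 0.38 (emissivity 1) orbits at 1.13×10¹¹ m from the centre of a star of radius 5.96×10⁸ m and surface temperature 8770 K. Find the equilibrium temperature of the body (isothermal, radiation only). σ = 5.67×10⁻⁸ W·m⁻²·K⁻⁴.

T ≈ 400 K

The star's surface emits σT_*⁴; at distance d the flux is S = σT_*⁴(R_*/d)².
S = 5.67×10⁻⁸·(8770)⁴·(5.96×10⁸/1.13×10¹¹)² = 9331 W/m².
For an isothermal sphere T⁴ = (1−a)S/(4σ) = 2.551×10¹⁰ K⁴.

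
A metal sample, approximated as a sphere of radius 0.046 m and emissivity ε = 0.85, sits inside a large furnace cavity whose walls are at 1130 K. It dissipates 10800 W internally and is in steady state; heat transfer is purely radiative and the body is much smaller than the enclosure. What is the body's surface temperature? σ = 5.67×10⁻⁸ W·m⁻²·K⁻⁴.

T ≈ 1780 K

For a small grey body in a large enclosure, net radiated power = εσA(T⁴ − T_w⁴).
Steady state: P = εσA(T⁴ − T_w⁴) with A = 4πr² = 0.02659 m².
T⁴ = P/(εσA) + T_w⁴ = 10800/(0.85·5.67×10⁻⁸·0.02659) + (1130)⁴
    = 8.427×10¹² + 1.630×10¹² = 1.006×10¹³ K⁴.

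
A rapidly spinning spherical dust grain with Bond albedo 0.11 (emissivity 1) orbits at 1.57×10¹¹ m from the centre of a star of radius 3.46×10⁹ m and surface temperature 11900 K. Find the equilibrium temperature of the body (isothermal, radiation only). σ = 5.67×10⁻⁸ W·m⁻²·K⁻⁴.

The star's surface emits σT_*⁴; at distance d the flux is S = σT_*⁴(R_*/d)².
S = 5.67×10⁻⁸·(11900)⁴·(3.46×10⁹/1.57×10¹¹)² = 5.522×10⁵ W/m².
For an isothermal sphere T⁴ = (1−a)S/(4σ) = 2.167×10¹² K⁴.

T ≈ 1210 K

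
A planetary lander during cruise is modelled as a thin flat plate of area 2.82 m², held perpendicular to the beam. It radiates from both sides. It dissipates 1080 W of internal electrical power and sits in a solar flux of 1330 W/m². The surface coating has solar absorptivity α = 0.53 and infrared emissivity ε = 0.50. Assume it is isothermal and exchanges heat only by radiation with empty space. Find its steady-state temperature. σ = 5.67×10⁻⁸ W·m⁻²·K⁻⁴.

T ≈ 372 K

At steady state, absorbed solar power + internal power = radiated power.
Absorbed: α·S·A_cross = 0.53·1330·2.820 = 1988 W (cross-section A).
Total input = 1988 + 1080 = 3068 W.
Radiated: εσ·A_surf·T⁴ with A_surf = 2A = 5.640 m².
T⁴ = 3068/(0.50·5.67×10⁻⁸·5.640) = 1.919×10¹⁰ K⁴.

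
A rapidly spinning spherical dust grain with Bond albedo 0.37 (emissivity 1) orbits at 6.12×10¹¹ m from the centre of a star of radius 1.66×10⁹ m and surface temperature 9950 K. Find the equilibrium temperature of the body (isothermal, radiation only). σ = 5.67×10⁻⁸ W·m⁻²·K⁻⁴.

T ≈ 326 K

The star's surface emits σT_*⁴; at distance d the flux is S = σT_*⁴(R_*/d)².
S = 5.67×10⁻⁸·(9950)⁴·(1.66×10⁹/6.12×10¹¹)² = 4089 W/m².
For an isothermal sphere T⁴ = (1−a)S/(4σ) = 1.136×10¹⁰ K⁴.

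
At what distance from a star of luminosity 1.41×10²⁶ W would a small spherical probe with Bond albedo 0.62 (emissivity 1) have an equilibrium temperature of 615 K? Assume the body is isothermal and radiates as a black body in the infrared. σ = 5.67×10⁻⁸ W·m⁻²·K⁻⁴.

d ≈ 1.15×10¹⁰ m

For an isothermal black-emitting sphere, (1−a)S·πr² = σ·4πr²·T⁴ ⇒ S = 4σT⁴/(1−a).
S = 4·5.67×10⁻⁸·(615)⁴/0.380 = 85380 W/m².
Flux falls as S = L/(4πd²), so d = √(L/(4πS)) = √(1.41×10²⁶/(4π·85380)).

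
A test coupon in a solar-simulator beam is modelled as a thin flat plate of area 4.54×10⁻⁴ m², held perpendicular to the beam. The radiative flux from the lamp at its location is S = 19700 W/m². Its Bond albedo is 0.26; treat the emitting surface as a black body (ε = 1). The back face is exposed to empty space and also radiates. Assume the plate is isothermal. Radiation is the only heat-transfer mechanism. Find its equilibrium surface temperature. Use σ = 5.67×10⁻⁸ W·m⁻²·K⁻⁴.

T ≈ 599 K

At equilibrium, absorbed power = emitted power.
Absorbing cross-section = A = 4.540×10⁻⁴ m²; emitting surface = 2A = 9.080×10⁻⁴ m² (ratio 2).
(1−a)S·A_cross = εσ·A_surf·T⁴  ⇒  T⁴ = (1−a)S/(2σ).
T⁴ = 0.740·19700/(2·5.67×10⁻⁸) = 1.286×10¹¹ K⁴.
T = (1.286×10¹¹)^(1/4).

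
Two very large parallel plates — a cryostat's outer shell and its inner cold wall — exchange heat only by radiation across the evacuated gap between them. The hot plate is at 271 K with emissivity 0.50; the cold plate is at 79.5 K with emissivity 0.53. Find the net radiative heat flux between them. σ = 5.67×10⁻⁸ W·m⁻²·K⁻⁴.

q ≈ 105 W/m²

For two infinite grey parallel plates, q = σ(T₁⁴ − T₂⁴)/(1/ε₁ + 1/ε₂ − 1).
T₁⁴ − T₂⁴ = 5.394×10⁹ − 3.995×10⁷ = 5.354×10⁹ K⁴.
1/ε₁ + 1/ε₂ − 1 = 2.000 + 1.887 − 1 = 2.887.
q = 5.67×10⁻⁸ × 5.354×10⁹ / 2.887.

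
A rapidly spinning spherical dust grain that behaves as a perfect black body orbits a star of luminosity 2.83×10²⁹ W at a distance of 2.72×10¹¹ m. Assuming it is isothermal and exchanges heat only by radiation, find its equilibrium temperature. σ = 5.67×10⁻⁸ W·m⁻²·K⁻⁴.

First find the stellar flux at distance d: S = L/(4πd²) = 2.83×10²⁹/(4π·(2.72×10¹¹)²) = 3.044×10⁵ W/m².
For an isothermal sphere, absorbed (1−a)S·πr² = emitted σ·4πr²·T⁴, so T⁴ = (1−a)S/(4σ).
T⁴ = 1.00·3.044×10⁵/(4·5.67×10⁻⁸) = 1.342×10¹² K⁴.

T ≈ 1080 K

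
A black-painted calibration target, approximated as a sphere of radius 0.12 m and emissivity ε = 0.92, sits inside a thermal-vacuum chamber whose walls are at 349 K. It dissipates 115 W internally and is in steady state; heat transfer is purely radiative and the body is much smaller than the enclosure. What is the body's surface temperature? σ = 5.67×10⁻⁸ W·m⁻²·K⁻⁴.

T ≈ 405 K

For a small grey body in a large enclosure, net radiated power = εσA(T⁴ − T_w⁴).
Steady state: P = εσA(T⁴ − T_w⁴) with A = 4πr² = 0.1810 m².
T⁴ = P/(εσA) + T_w⁴ = 115/(0.92·5.67×10⁻⁸·0.1810) + (349)⁴
    = 1.218×10¹⁰ + 1.484×10¹⁰ = 2.702×10¹⁰ K⁴.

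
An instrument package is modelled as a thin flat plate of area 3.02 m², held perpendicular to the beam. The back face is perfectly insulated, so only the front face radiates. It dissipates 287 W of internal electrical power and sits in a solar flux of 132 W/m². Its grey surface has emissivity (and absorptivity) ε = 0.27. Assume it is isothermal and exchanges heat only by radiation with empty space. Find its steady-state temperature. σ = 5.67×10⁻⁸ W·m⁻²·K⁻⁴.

T ≈ 304 K

At steady state, absorbed solar power + internal power = radiated power.
Absorbed: α·S·A_cross = 0.27·132·3.020 = 107.6 W (cross-section A).
Total input = 107.6 + 287 = 394.6 W.
Radiated: εσ·A_surf·T⁴ with A_surf = A = 3.020 m².
T⁴ = 394.6/(0.27·5.67×10⁻⁸·3.020) = 8.536×10⁹ K⁴.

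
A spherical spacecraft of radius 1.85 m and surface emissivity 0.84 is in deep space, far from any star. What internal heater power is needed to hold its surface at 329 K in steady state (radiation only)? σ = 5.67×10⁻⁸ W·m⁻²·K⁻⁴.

P ≈ 24000 W

P = εσ·4πr²·T⁴.
4πr² = 43.01 m²; T⁴ = 1.172×10¹⁰ K⁴.
P = 0.84·5.67×10⁻⁸·43.01·1.172×10¹⁰.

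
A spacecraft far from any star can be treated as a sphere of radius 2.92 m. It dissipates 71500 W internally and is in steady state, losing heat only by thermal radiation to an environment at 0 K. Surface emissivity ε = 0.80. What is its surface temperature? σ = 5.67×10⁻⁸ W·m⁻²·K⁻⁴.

Steady state: internal power = radiated power, P = εσA T⁴.
Radiating area A = 4πr² = 107.1 m².
T⁴ = P/(εσA) = 71500/(0.80·5.67×10⁻⁸·107.1) = 1.471×10¹⁰ K⁴.
T = (1.471×10¹⁰)^(1/4).

T ≈ 348 K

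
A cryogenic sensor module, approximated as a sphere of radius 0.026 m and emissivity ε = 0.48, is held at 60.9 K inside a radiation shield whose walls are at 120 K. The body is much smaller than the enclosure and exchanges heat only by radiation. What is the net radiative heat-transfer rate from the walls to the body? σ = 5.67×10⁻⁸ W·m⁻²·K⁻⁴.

P_net ≈ 0.0448 W

For a small grey body in a large enclosure: P_net = εσA(T_body⁴ − T_wall⁴).
A = 4πr² = 0.008495 m²; T_body⁴ − T_wall⁴ = 1.376×10⁷ − 2.074×10⁸ = -1.936×10⁸ K⁴.
|P_net| = 0.48·5.67×10⁻⁸·0.008495·1.936×10⁸.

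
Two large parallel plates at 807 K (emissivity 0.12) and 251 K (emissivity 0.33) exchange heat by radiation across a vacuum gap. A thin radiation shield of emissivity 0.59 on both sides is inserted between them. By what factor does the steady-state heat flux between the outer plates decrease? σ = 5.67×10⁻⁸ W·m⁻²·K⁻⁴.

Without shield: q₀ = σΔ(T⁴)/(1/ε₁+1/ε₂−1) with denominator 10.36.
With shield the two gaps are in series; the resistances add: (1/ε₁+1/ε_s−1)+(1/ε_s+1/ε₂−1) = 9.028+3.725 = 12.75.
Heat-flux ratio q₀/q = 12.75/10.36.

factor ≈ 1.23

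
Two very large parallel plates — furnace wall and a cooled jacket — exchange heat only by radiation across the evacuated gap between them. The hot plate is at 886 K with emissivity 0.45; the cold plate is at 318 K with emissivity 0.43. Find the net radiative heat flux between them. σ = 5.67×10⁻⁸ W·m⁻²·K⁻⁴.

For two infinite grey parallel plates, q = σ(T₁⁴ − T₂⁴)/(1/ε₁ + 1/ε₂ − 1).
T₁⁴ − T₂⁴ = 6.162×10¹¹ − 1.023×10¹⁰ = 6.060×10¹¹ K⁴.
1/ε₁ + 1/ε₂ − 1 = 2.222 + 2.326 − 1 = 3.548.
q = 5.67×10⁻⁸ × 6.060×10¹¹ / 3.548.

q ≈ 9680 W/m²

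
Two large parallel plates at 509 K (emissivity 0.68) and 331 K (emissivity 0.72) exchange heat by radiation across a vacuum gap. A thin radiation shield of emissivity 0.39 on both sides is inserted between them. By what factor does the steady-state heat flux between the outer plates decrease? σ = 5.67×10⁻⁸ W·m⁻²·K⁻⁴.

Without shield: q₀ = σΔ(T⁴)/(1/ε₁+1/ε₂−1) with denominator 1.859.
With shield the two gaps are in series; the resistances add: (1/ε₁+1/ε_s−1)+(1/ε_s+1/ε₂−1) = 3.035+2.953 = 5.988.
Heat-flux ratio q₀/q = 5.988/1.859.

factor ≈ 3.22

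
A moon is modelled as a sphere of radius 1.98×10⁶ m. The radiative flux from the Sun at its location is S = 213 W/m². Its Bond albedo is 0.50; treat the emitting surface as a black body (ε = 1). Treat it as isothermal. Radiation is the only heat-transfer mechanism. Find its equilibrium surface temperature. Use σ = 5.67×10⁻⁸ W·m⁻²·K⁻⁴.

At equilibrium, absorbed power = emitted power.
Absorbing cross-section = πr² = 1.232×10¹³ m²; emitting surface = 4πr² = 4.927×10¹³ m² (ratio 4).
(1−a)S·A_cross = εσ·A_surf·T⁴  ⇒  T⁴ = (1−a)S/(4σ).
T⁴ = 0.500·213/(4·5.67×10⁻⁸) = 4.696×10⁸ K⁴.
T = (4.696×10⁸)^(1/4).

T ≈ 147 K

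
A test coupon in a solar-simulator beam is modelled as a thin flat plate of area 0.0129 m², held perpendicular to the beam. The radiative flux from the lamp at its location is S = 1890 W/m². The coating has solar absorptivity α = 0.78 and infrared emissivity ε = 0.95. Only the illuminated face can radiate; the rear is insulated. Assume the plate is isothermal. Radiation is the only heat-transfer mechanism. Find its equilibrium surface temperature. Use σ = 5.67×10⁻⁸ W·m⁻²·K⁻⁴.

T ≈ 407 K

At equilibrium, absorbed power = emitted power.
Absorbing cross-section = A = 0.01290 m²; emitting surface = A = 0.01290 m² (ratio 1).
αS·A_cross = εσ·A_surf·T⁴  ⇒  T⁴ = αS/(ε·1σ).
T⁴ = 0.780·1890/(0.95·1·5.67×10⁻⁸) = 2.737×10¹⁰ K⁴.
T = (2.737×10¹⁰)^(1/4).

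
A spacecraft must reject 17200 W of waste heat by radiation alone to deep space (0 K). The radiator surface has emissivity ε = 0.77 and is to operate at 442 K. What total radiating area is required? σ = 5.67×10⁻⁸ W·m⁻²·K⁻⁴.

A ≈ 10.3 m²

P = εσA T⁴ ⇒ A = P/(εσT⁴).
T⁴ = 3.817×10¹⁰ K⁴.
A = 17200/(0.77 × 5.67×10⁻⁸ × 3.817×10¹⁰).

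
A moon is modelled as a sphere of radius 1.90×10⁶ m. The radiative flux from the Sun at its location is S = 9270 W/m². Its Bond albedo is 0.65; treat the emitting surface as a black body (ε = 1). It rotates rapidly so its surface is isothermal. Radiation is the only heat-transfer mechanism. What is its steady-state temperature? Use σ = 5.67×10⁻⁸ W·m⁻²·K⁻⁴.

T ≈ 346 K

At equilibrium, absorbed power = emitted power.
Absorbing cross-section = πr² = 1.134×10¹³ m²; emitting surface = 4πr² = 4.536×10¹³ m² (ratio 4).
(1−a)S·A_cross = εσ·A_surf·T⁴  ⇒  T⁴ = (1−a)S/(4σ).
T⁴ = 0.350·9270/(4·5.67×10⁻⁸) = 1.431×10¹⁰ K⁴.
T = (1.431×10¹⁰)^(1/4).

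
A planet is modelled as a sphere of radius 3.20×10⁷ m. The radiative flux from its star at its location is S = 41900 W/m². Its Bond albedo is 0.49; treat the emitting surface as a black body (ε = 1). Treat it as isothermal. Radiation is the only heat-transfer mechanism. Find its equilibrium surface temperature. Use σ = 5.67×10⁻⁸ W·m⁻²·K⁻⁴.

T ≈ 554 K

At equilibrium, absorbed power = emitted power.
Absorbing cross-section = πr² = 3.217×10¹⁵ m²; emitting surface = 4πr² = 1.287×10¹⁶ m² (ratio 4).
(1−a)S·A_cross = εσ·A_surf·T⁴  ⇒  T⁴ = (1−a)S/(4σ).
T⁴ = 0.510·41900/(4·5.67×10⁻⁸) = 9.422×10¹⁰ K⁴.
T = (9.422×10¹⁰)^(1/4).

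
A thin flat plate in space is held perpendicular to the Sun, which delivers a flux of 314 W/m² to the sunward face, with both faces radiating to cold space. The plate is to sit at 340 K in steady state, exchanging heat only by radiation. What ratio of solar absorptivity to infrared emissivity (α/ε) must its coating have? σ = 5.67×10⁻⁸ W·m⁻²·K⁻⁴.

α/ε ≈ 4.83

Balance: αS·A = εσ·2A·T⁴ ⇒ α/ε = 2σT⁴/S.
α/ε = 2·5.67×10⁻⁸·(340)⁴/314 = 2·5.67×10⁻⁸·1.336×10¹⁰/314.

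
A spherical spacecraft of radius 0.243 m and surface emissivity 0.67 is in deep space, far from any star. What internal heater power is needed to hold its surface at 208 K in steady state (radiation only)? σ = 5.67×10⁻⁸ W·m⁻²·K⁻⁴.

P = εσ·4πr²·T⁴.
4πr² = 0.7420 m²; T⁴ = 1.872×10⁹ K⁴.
P = 0.67·5.67×10⁻⁸·0.7420·1.872×10⁹.

P ≈ 52.8 W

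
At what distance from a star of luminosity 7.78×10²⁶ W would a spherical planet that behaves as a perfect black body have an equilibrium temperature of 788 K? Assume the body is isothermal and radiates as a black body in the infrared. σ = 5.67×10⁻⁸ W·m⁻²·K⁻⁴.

For an isothermal black-emitting sphere, (1−a)S·πr² = σ·4πr²·T⁴ ⇒ S = 4σT⁴/(1−a).
S = 4·5.67×10⁻⁸·(788)⁴/1.00 = 87450 W/m².
Flux falls as S = L/(4πd²), so d = √(L/(4πS)) = √(7.78×10²⁶/(4π·87450)).

d ≈ 2.66×10¹⁰ m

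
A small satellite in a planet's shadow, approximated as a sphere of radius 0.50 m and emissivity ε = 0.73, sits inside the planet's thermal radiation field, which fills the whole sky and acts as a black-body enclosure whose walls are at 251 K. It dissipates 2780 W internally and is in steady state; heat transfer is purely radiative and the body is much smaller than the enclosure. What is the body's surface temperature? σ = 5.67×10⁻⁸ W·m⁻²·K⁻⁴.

T ≈ 399 K

For a small grey body in a large enclosure, net radiated power = εσA(T⁴ − T_w⁴).
Steady state: P = εσA(T⁴ − T_w⁴) with A = 4πr² = 3.142 m².
T⁴ = P/(εσA) + T_w⁴ = 2780/(0.73·5.67×10⁻⁸·3.142) + (251)⁴
    = 2.138×10¹⁰ + 3.969×10⁹ = 2.535×10¹⁰ K⁴.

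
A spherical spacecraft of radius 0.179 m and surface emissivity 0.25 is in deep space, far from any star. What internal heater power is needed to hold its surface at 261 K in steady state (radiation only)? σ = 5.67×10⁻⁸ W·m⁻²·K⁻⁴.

P ≈ 26.5 W

P = εσ·4πr²·T⁴.
4πr² = 0.4026 m²; T⁴ = 4.640×10⁹ K⁴.
P = 0.25·5.67×10⁻⁸·0.4026·4.640×10⁹.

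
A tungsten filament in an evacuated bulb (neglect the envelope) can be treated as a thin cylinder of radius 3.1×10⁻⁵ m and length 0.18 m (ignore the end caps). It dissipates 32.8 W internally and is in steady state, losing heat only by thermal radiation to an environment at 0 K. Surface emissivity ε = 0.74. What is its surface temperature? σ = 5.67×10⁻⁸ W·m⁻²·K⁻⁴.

Steady state: internal power = radiated power, P = εσA T⁴.
Radiating area A = 2πrL = 3.506×10⁻⁵ m².
T⁴ = P/(εσA) = 32.8/(0.74·5.67×10⁻⁸·3.506×10⁻⁵) = 2.230×10¹³ K⁴.
T = (2.230×10¹³)^(1/4).

T ≈ 2170 K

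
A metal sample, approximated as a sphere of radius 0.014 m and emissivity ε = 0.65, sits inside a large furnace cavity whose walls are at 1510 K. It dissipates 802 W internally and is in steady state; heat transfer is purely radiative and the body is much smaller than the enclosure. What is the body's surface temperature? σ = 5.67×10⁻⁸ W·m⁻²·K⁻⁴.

T ≈ 1940 K

For a small grey body in a large enclosure, net radiated power = εσA(T⁴ − T_w⁴).
Steady state: P = εσA(T⁴ − T_w⁴) with A = 4πr² = 0.002463 m².
T⁴ = P/(εσA) + T_w⁴ = 802/(0.65·5.67×10⁻⁸·0.002463) + (1510)⁴
    = 8.835×10¹² + 5.199×10¹² = 1.403×10¹³ K⁴.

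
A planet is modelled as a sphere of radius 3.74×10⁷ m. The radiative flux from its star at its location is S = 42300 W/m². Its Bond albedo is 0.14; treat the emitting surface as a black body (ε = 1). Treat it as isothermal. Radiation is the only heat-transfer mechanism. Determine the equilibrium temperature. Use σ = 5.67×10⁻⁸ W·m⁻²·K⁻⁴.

T ≈ 633 K

At equilibrium, absorbed power = emitted power.
Absorbing cross-section = πr² = 4.394×10¹⁵ m²; emitting surface = 4πr² = 1.758×10¹⁶ m² (ratio 4).
(1−a)S·A_cross = εσ·A_surf·T⁴  ⇒  T⁴ = (1−a)S/(4σ).
T⁴ = 0.860·42300/(4·5.67×10⁻⁸) = 1.604×10¹¹ K⁴.
T = (1.604×10¹¹)^(1/4).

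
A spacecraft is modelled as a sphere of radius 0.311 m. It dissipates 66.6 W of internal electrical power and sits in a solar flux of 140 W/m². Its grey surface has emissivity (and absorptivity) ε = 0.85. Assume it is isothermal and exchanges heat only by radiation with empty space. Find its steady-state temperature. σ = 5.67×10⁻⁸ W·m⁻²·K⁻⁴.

At steady state, absorbed solar power + internal power = radiated power.
Absorbed: α·S·A_cross = 0.85·140·0.3039 = 36.16 W (cross-section πr²).
Total input = 36.16 + 66.6 = 102.8 W.
Radiated: εσ·A_surf·T⁴ with A_surf = 4πr² = 1.215 m².
T⁴ = 102.8/(0.85·5.67×10⁻⁸·1.215) = 1.754×10⁹ K⁴.

T ≈ 205 K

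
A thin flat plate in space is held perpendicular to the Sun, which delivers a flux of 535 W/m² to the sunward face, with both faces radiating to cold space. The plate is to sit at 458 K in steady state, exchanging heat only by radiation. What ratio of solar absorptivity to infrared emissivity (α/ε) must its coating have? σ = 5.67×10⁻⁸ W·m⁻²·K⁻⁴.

Balance: αS·A = εσ·2A·T⁴ ⇒ α/ε = 2σT⁴/S.
α/ε = 2·5.67×10⁻⁸·(458)⁴/535 = 2·5.67×10⁻⁸·4.400×10¹⁰/535.

α/ε ≈ 9.33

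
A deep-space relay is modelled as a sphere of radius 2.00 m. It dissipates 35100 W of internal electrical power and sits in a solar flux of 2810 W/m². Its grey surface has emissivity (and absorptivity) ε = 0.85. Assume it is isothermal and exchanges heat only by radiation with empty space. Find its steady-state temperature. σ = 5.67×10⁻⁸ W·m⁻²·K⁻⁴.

At steady state, absorbed solar power + internal power = radiated power.
Absorbed: α·S·A_cross = 0.85·2810·12.57 = 30010 W (cross-section πr²).
Total input = 30010 + 35100 = 65110 W.
Radiated: εσ·A_surf·T⁴ with A_surf = 4πr² = 50.27 m².
T⁴ = 65110/(0.85·5.67×10⁻⁸·50.27) = 2.688×10¹⁰ K⁴.

T ≈ 405 K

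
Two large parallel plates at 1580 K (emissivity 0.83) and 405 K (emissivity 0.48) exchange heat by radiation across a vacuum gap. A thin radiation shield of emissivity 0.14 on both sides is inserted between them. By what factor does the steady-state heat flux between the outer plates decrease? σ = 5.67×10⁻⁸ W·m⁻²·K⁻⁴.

Without shield: q₀ = σΔ(T⁴)/(1/ε₁+1/ε₂−1) with denominator 2.288.
With shield the two gaps are in series; the resistances add: (1/ε₁+1/ε_s−1)+(1/ε_s+1/ε₂−1) = 7.348+8.226 = 15.57.
Heat-flux ratio q₀/q = 15.57/2.288.

factor ≈ 6.81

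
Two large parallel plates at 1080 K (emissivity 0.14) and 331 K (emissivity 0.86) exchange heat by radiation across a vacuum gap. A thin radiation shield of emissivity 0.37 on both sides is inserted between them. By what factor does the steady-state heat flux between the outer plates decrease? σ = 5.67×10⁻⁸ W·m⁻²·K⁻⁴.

Without shield: q₀ = σΔ(T⁴)/(1/ε₁+1/ε₂−1) with denominator 7.306.
With shield the two gaps are in series; the resistances add: (1/ε₁+1/ε_s−1)+(1/ε_s+1/ε₂−1) = 8.846+2.865 = 11.71.
Heat-flux ratio q₀/q = 11.71/7.306.

factor ≈ 1.60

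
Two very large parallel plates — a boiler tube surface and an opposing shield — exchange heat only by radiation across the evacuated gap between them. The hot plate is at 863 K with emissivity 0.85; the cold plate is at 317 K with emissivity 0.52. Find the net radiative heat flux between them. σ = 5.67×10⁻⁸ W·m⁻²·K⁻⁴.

For two infinite grey parallel plates, q = σ(T₁⁴ − T₂⁴)/(1/ε₁ + 1/ε₂ − 1).
T₁⁴ − T₂⁴ = 5.547×10¹¹ − 1.010×10¹⁰ = 5.446×10¹¹ K⁴.
1/ε₁ + 1/ε₂ − 1 = 1.176 + 1.923 − 1 = 2.100.
q = 5.67×10⁻⁸ × 5.446×10¹¹ / 2.100.

q ≈ 14700 W/m²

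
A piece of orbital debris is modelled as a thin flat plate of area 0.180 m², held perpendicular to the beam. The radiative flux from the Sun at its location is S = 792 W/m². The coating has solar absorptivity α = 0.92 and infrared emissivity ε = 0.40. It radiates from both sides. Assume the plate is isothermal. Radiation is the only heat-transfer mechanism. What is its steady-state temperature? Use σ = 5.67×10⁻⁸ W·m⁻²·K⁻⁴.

T ≈ 356 K

At equilibrium, absorbed power = emitted power.
Absorbing cross-section = A = 0.1800 m²; emitting surface = 2A = 0.3600 m² (ratio 2).
αS·A_cross = εσ·A_surf·T⁴  ⇒  T⁴ = αS/(ε·2σ).
T⁴ = 0.920·792/(0.40·2·5.67×10⁻⁸) = 1.606×10¹⁰ K⁴.
T = (1.606×10¹⁰)^(1/4).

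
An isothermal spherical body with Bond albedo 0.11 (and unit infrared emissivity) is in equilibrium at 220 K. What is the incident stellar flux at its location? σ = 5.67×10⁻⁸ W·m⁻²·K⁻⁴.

(1−a)S·πr² = σ·4πr²·T⁴ ⇒ S = 4σT⁴/(1−a).
S = 4·5.67×10⁻⁸·2.343×10⁹/0.890.

S ≈ 597 W/m²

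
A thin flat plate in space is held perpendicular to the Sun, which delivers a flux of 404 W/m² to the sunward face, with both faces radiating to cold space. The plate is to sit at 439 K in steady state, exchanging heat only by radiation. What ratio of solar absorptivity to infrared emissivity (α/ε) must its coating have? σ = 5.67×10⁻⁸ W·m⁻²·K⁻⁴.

Balance: αS·A = εσ·2A·T⁴ ⇒ α/ε = 2σT⁴/S.
α/ε = 2·5.67×10⁻⁸·(439)⁴/404 = 2·5.67×10⁻⁸·3.714×10¹⁰/404.

α/ε ≈ 10.4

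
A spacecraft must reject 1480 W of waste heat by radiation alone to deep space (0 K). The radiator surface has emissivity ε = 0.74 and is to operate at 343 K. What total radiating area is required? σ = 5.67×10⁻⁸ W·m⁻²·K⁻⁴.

A ≈ 2.55 m²

P = εσA T⁴ ⇒ A = P/(εσT⁴).
T⁴ = 1.384×10¹⁰ K⁴.
A = 1480/(0.74 × 5.67×10⁻⁸ × 1.384×10¹⁰).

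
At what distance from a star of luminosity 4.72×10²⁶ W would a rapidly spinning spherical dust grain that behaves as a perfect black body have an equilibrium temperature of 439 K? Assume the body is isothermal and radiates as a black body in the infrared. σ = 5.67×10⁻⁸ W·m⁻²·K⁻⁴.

d ≈ 6.68×10¹⁰ m

For an isothermal black-emitting sphere, (1−a)S·πr² = σ·4πr²·T⁴ ⇒ S = 4σT⁴/(1−a).
S = 4·5.67×10⁻⁸·(439)⁴/1.00 = 8424 W/m².
Flux falls as S = L/(4πd²), so d = √(L/(4πS)) = √(4.72×10²⁶/(4π·8424)).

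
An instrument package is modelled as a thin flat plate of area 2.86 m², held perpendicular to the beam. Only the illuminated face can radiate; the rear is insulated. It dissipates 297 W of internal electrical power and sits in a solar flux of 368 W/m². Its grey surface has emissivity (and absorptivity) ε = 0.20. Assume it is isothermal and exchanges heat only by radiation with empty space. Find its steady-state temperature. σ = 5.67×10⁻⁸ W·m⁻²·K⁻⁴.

T ≈ 354 K

At steady state, absorbed solar power + internal power = radiated power.
Absorbed: α·S·A_cross = 0.20·368·2.860 = 210.5 W (cross-section A).
Total input = 210.5 + 297 = 507.5 W.
Radiated: εσ·A_surf·T⁴ with A_surf = A = 2.860 m².
T⁴ = 507.5/(0.20·5.67×10⁻⁸·2.860) = 1.565×10¹⁰ K⁴.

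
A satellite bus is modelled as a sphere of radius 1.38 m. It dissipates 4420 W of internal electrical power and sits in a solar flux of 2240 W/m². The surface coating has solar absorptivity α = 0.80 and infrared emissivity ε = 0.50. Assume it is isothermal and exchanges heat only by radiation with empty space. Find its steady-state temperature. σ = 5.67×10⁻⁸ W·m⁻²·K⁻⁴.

T ≈ 387 K

At steady state, absorbed solar power + internal power = radiated power.
Absorbed: α·S·A_cross = 0.80·2240·5.983 = 10720 W (cross-section πr²).
Total input = 10720 + 4420 = 15140 W.
Radiated: εσ·A_surf·T⁴ with A_surf = 4πr² = 23.93 m².
T⁴ = 15140/(0.50·5.67×10⁻⁸·23.93) = 2.232×10¹⁰ K⁴.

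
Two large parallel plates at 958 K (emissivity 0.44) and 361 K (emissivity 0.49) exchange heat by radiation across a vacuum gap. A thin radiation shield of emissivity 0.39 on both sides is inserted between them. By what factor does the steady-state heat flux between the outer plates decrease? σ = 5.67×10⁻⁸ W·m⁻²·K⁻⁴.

Without shield: q₀ = σΔ(T⁴)/(1/ε₁+1/ε₂−1) with denominator 3.314.
With shield the two gaps are in series; the resistances add: (1/ε₁+1/ε_s−1)+(1/ε_s+1/ε₂−1) = 3.837+3.605 = 7.442.
Heat-flux ratio q₀/q = 7.442/3.314.

factor ≈ 2.25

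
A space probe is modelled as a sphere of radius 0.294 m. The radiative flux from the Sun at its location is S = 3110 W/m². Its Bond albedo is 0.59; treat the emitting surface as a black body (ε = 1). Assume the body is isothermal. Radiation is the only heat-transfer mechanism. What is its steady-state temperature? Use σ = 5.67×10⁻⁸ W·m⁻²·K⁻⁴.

At equilibrium, absorbed power = emitted power.
Absorbing cross-section = πr² = 0.2715 m²; emitting surface = 4πr² = 1.086 m² (ratio 4).
(1−a)S·A_cross = εσ·A_surf·T⁴  ⇒  T⁴ = (1−a)S/(4σ).
T⁴ = 0.410·3110/(4·5.67×10⁻⁸) = 5.622×10⁹ K⁴.
T = (5.622×10⁹)^(1/4).

T ≈ 274 K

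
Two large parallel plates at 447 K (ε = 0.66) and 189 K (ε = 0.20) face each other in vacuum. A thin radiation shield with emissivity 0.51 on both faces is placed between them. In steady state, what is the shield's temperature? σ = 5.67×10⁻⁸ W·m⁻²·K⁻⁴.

T_s ≈ 411 K

In steady state the net flux on the hot side equals that on the cold side.
σ(T₁⁴−T_s⁴)/D₁ = σ(T_s⁴−T₂⁴)/D₂, with D₁ = 1/ε₁+1/ε_s−1 = 2.476, D₂ = 1/ε_s+1/ε₂−1 = 5.961.
Solve for T_s⁴: T_s⁴ = (D₂·T₁⁴ + D₁·T₂⁴)/(D₁+D₂) = 2.858×10¹⁰ K⁴.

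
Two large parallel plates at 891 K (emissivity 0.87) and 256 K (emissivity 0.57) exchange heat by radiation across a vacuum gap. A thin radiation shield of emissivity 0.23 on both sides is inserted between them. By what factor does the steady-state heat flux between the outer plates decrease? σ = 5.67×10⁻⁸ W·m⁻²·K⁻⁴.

Without shield: q₀ = σΔ(T⁴)/(1/ε₁+1/ε₂−1) with denominator 1.904.
With shield the two gaps are in series; the resistances add: (1/ε₁+1/ε_s−1)+(1/ε_s+1/ε₂−1) = 4.497+5.102 = 9.599.
Heat-flux ratio q₀/q = 9.599/1.904.

factor ≈ 5.04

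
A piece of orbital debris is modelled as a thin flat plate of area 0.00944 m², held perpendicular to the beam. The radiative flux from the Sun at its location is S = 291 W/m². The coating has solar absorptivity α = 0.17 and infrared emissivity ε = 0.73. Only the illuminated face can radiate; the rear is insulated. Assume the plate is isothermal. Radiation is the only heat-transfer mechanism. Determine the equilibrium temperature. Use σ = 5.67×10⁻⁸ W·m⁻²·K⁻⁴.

T ≈ 186 K

At equilibrium, absorbed power = emitted power.
Absorbing cross-section = A = 0.009440 m²; emitting surface = A = 0.009440 m² (ratio 1).
αS·A_cross = εσ·A_surf·T⁴  ⇒  T⁴ = αS/(ε·1σ).
T⁴ = 0.170·291/(0.73·1·5.67×10⁻⁸) = 1.195×10⁹ K⁴.
T = (1.195×10⁹)^(1/4).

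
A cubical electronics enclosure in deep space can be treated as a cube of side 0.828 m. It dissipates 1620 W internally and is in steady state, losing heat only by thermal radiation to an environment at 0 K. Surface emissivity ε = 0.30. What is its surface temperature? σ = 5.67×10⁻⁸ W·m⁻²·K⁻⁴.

T ≈ 390 K

Steady state: internal power = radiated power, P = εσA T⁴.
Radiating area A = 6L² = 4.114 m².
T⁴ = P/(εσA) = 1620/(0.30·5.67×10⁻⁸·4.114) = 2.315×10¹⁰ K⁴.
T = (2.315×10¹⁰)^(1/4).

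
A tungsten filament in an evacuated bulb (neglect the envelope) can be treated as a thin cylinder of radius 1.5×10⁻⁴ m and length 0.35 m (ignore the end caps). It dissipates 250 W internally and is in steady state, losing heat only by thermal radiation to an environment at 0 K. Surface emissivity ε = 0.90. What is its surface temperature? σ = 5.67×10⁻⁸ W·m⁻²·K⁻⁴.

Steady state: internal power = radiated power, P = εσA T⁴.
Radiating area A = 2πrL = 3.299×10⁻⁴ m².
T⁴ = P/(εσA) = 250/(0.90·5.67×10⁻⁸·3.299×10⁻⁴) = 1.485×10¹³ K⁴.
T = (1.485×10¹³)^(1/4).

T ≈ 1960 K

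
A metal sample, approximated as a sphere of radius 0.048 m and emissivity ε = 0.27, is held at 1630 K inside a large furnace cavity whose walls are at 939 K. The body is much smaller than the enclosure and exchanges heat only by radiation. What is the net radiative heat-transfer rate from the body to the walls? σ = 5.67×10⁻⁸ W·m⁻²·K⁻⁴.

P_net ≈ 2780 W

For a small grey body in a large enclosure: P_net = εσA(T_body⁴ − T_wall⁴).
A = 4πr² = 0.02895 m²; T_body⁴ − T_wall⁴ = 7.059×10¹² − 7.774×10¹¹ = 6.282×10¹² K⁴.
|P_net| = 0.27·5.67×10⁻⁸·0.02895·6.282×10¹².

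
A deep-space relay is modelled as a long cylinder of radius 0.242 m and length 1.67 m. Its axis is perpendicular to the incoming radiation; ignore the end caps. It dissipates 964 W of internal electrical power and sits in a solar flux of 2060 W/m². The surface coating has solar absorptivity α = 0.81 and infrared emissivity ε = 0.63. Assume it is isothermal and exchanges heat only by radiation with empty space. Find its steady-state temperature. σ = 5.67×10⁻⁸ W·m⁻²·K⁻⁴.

At steady state, absorbed solar power + internal power = radiated power.
Absorbed: α·S·A_cross = 0.81·2060·0.8083 = 1349 W (cross-section 2rL).
Total input = 1349 + 964 = 2313 W.
Radiated: εσ·A_surf·T⁴ with A_surf = 2πrL = 2.539 m².
T⁴ = 2313/(0.63·5.67×10⁻⁸·2.539) = 2.550×10¹⁰ K⁴.

T ≈ 400 K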